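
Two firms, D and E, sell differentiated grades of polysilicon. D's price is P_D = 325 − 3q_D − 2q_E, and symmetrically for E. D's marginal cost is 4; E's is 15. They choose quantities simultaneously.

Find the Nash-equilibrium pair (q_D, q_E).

40.8125, 38.0625

Firm D's profit: π = q_D(325 − 3q_D − 2q_E) − 4q_D.
∂π/∂q_D = 321 − 6q_D − 2q_E = 0 ⇒ q_D = 53.5 − (1/3)q_E.
Similarly q_E = 155/3 − (1/3)q_D.
Plugging q_E into D's best response: q_D = 53.5 − (1/3)(155/3 − (1/3)q_D) ⇒ (8/9)q_D = 653/18, so q_D = 40.8125.
Then q_E = 155/3 − (1/3)·40.8125 = 38.0625.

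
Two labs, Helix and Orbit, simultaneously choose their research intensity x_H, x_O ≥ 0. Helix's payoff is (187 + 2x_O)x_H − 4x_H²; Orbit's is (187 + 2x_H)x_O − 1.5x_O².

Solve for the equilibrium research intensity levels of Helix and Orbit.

46.75, 93.5

Expanding Helix's payoff: 187x_H + 2x_Ox_H − 4x_H².
∂π/∂x_H = 187 + 2x_O − 8x_H = 0, so x_H = 23.375 + 0.25x_O.
Likewise for Orbit: x_O = 187/3 + (2/3)x_H.
Solving the two reaction functions simultaneously: (1 − (0.25)(2/3))x_H = 23.375 + 0.25·(187/3), so (5/6)x_H = 935/24 and x_H = 46.75.
Then x_O = 187/3 + (2/3)·46.75 = 93.5.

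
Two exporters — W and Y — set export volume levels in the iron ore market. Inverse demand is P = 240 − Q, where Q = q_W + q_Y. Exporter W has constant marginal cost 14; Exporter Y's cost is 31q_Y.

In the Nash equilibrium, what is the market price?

95

Exporter W's profit: π = q_W(240 − (q_W + q_Y)) − 14q_W.
∂π/∂q_W = 226 − 2q_W − q_Y = 0, so q_W = 113 − 0.5q_Y.
By the same steps for Y: q_Y = 104.5 − 0.5q_W.
Plugging q_Y into W's best response: q_W = 113 − 0.5(104.5 − 0.5q_W) ⇒ 0.75q_W = 60.75, so q_W = 81.
Then q_Y = 104.5 − 0.5·81 = 64.
Equilibrium price: P = 240 − 145 = 95.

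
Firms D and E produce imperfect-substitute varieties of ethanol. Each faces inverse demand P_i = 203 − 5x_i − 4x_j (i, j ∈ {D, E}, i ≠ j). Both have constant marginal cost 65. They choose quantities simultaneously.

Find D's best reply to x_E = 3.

Firm D's profit: π = x_D(203 − 5x_D − 4x_E) − 65x_D.
∂π/∂x_D = 138 − 10x_D − 4x_E = 0 ⇒ x_D = 13.8 − 0.4x_E.
At x_E = 3: x_D = 13.8 − 0.4·3 = 12.6.

12.6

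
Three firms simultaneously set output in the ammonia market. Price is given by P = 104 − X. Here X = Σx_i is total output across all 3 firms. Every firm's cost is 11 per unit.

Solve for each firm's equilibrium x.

A representative firm's profit is π_i = x_i(104 − X) − 11x_i, with X = x_i + Σ_{j≠i} x_j.
First-order condition: 93 − 2x_i − Σ_{j≠i} x_j = 0.
In a symmetric equilibrium every firm chooses the same x, so Σ_{j≠i} x_j = 2x. The condition becomes 93 − 4x = 0, giving x = 93/4 = 23.25.

23.25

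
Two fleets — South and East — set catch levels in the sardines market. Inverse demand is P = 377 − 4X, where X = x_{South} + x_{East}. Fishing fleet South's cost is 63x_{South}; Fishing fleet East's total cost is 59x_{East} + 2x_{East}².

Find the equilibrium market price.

187.8

Fishing fleet South's profit: π = x_{South}(377 − 4(x_{South} + x_{East})) − 63x_{South}.
∂π/∂x_{South} = 314 − 8x_{South} − 4x_{East} = 0, so x_{South} = 39.25 − 0.5x_{East}.
For East: ∂π/∂x_{East} = 318 − 12x_{East} − 4x_{South} = 0 ⇒ x_{East} = 26.5 − (1/3)x_{South}.
Solving the two reaction functions simultaneously: (1 − (−0.5)(−1/3))x_{South} = 39.25 − 0.5·26.5, so (5/6)x_{South} = 26 and x_{South} = 31.2.
Then x_{East} = 26.5 − (1/3)·31.2 = 16.1.
Equilibrium price: P = 377 − 4·47.3 = 187.8.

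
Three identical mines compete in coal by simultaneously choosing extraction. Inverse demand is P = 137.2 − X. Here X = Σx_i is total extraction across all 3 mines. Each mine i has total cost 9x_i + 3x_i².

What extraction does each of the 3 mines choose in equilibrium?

12.82

A representative mine's profit is π_i = x_i(137.2 − X) − 9x_i − 3x_i², with X = x_i + Σ_{j≠i} x_j.
First-order condition: 128.2 − 8x_i − Σ_{j≠i} x_j = 0.
In a symmetric equilibrium every mine chooses the same x, so Σ_{j≠i} x_j = 2x. The condition becomes 128.2 − 10x = 0, giving x = 128.2/10 = 12.82.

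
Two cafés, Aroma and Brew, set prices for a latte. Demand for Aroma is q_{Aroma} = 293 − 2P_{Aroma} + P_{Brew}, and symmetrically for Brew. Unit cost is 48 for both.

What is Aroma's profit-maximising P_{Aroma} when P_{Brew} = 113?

125.5

Aroma's profit: π = (P_{Aroma} − 48)(293 − 2P_{Aroma} + P_{Brew}).
∂π/∂P_{Aroma} = 389 − 4P_{Aroma} + P_{Brew} = 0 ⇒ P_{Aroma} = 97.25 + 0.25P_{Brew}.
At P_{Brew} = 113: P_{Aroma} = 97.25 + 0.25·113 = 125.5.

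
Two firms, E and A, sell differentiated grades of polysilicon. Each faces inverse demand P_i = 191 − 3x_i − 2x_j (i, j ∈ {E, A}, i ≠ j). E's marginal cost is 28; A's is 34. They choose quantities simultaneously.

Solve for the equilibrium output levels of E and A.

Firm E's profit: π = x_E(191 − 3x_E − 2x_A) − 28x_E.
∂π/∂x_E = 163 − 6x_E − 2x_A = 0 ⇒ x_E = 163/6 − (1/3)x_A.
Similarly x_A = 157/6 − (1/3)x_E.
Solving the two reaction functions simultaneously: (1 − (−1/3)(−1/3))x_E = 163/6 − (1/3)·(157/6), so (8/9)x_E = 166/9 and x_E = 20.75.
Then x_A = 157/6 − (1/3)·20.75 = 19.25.

20.75, 19.25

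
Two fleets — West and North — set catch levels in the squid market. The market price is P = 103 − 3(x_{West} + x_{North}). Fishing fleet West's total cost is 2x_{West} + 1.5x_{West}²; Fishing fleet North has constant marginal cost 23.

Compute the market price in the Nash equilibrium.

50.8

Fishing fleet West's profit: π = x_{West}(103 − 3(x_{West} + x_{North})) − 2x_{West} − 1.5x_{West}².
∂π/∂x_{West} = 101 − 9x_{West} − 3x_{North} = 0, so x_{West} = 101/9 − (1/3)x_{North}.
For North: ∂π/∂x_{North} = 80 − 6x_{North} − 3x_{West} = 0 ⇒ x_{North} = 40/3 − 0.5x_{West}.
Substituting the second reaction function into the first: x_{West} = 101/9 − (1/3)(40/3 − 0.5x_{West}), which gives (5/6)x_{West} = 61/9 ⇒ x_{West} = 122/15.
Then x_{North} = 40/3 − 0.5·(122/15) = 139/15.
Equilibrium price: P = 103 − 3·17.4 = 50.8.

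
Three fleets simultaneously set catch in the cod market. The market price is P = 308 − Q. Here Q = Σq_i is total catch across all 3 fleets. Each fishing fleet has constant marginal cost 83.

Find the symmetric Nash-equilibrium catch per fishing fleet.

56.25

A representative fishing fleet's profit is π_i = q_i(308 − Q) − 83q_i, with Q = q_i + Σ_{j≠i} q_j.
First-order condition: 225 − 2q_i − Σ_{j≠i} q_j = 0.
In a symmetric equilibrium every fishing fleet chooses the same q, so Σ_{j≠i} q_j = 2q. The condition becomes 225 − 4q = 0, giving q = 225/4 = 56.25.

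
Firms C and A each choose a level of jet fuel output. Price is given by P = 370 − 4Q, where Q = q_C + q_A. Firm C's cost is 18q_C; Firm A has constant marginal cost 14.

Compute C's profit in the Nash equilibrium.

3364

Firm C's profit: π = q_C(370 − 4(q_C + q_A)) − 18q_C.
∂π/∂q_C = 352 − 8q_C − 4q_A = 0, so q_C = 44 − 0.5q_A.
By the same steps for A: q_A = 44.5 − 0.5q_C.
Solving the two reaction functions simultaneously: (1 − (−0.5)(−0.5))q_C = 44 − 0.5·44.5, so 0.75q_C = 21.75 and q_C = 29.
Then q_A = 44.5 − 0.5·29 = 30.
Price P = 370 − 4·59 = 134.
C's profit: (134 − 18)·29 = 3364.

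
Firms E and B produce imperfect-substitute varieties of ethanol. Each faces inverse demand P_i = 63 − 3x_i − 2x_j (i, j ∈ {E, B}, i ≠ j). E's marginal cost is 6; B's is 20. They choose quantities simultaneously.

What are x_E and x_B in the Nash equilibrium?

8, 4.5

Firm E's profit: π = x_E(63 − 3x_E − 2x_B) − 6x_E.
∂π/∂x_E = 57 − 6x_E − 2x_B = 0 ⇒ x_E = 9.5 − (1/3)x_B.
Similarly x_B = 43/6 − (1/3)x_E.
Plugging x_B into E's best response: x_E = 9.5 − (1/3)(43/6 − (1/3)x_E) ⇒ (8/9)x_E = 64/9, so x_E = 8.
Then x_B = 43/6 − (1/3)·8 = 4.5.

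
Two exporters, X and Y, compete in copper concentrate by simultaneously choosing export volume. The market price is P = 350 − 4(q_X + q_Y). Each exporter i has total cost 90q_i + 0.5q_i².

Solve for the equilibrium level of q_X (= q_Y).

20

Exporter X's profit: π = q_X(350 − 4(q_X + q_Y)) − 90q_X − 0.5q_X².
∂π/∂q_X = 260 − 9q_X − 4q_Y = 0, so q_X = 260/9 − (4/9)q_Y.
By symmetry q_Y = q_X; substituting into the reaction function, (13/9)q_X = 260/9 and q_X = 20.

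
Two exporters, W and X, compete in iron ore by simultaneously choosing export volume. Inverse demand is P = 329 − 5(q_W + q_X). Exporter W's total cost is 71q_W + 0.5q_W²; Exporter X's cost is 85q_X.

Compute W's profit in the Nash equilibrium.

1408

Exporter W's profit: π = q_W(329 − 5(q_W + q_X)) − 71q_W − 0.5q_W².
∂π/∂q_W = 258 − 11q_W − 5q_X = 0, so q_W = 258/11 − (5/11)q_X.
For X: ∂π/∂q_X = 244 − 10q_X − 5q_W = 0 ⇒ q_X = 24.4 − 0.5q_W.
Plugging q_X into W's best response: q_W = 258/11 − (5/11)(24.4 − 0.5q_W) ⇒ (17/22)q_W = 136/11, so q_W = 16.
Then q_X = 24.4 − 0.5·16 = 16.4.
Price P = 329 − 5·32.4 = 167.
W's profit: (167 − 71)·16 − 0.5(16)² = 1408.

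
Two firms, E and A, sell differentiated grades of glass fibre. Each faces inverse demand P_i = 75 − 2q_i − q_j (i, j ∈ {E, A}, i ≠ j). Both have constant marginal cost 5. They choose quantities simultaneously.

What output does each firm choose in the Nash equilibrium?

Firm E's profit: π = q_E(75 − 2q_E − q_A) − 5q_E.
∂π/∂q_E = 70 − 4q_E − q_A = 0 ⇒ q_E = 17.5 − 0.25q_A.
Setting q_E = q_A in the reaction function: q_E = 17.5 − 0.25q_E, so q_E = 17.5 / 1.25 = 14.

14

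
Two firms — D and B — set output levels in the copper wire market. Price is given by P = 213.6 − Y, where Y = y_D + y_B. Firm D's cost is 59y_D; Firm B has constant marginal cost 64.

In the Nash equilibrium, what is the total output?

Firm D's profit: π = y_D(213.6 − (y_D + y_B)) − 59y_D.
∂π/∂y_D = 154.6 − 2y_D − y_B = 0, so y_D = 77.3 − 0.5y_B.
By the same steps for B: y_B = 74.8 − 0.5y_D.
Substituting the second reaction function into the first: y_D = 77.3 − 0.5(74.8 − 0.5y_D), which gives 0.75y_D = 39.9 ⇒ y_D = 53.2.
Then y_B = 74.8 − 0.5·53.2 = 48.2.
Total output: 53.2 + 48.2 = 101.4.

101.4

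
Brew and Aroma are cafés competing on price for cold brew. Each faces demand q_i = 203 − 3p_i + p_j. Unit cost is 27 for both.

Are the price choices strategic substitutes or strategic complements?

strategic complements

Brew's profit: π = (p_{Brew} − 27)(203 − 3p_{Brew} + p_{Aroma}).
∂π/∂p_{Brew} = 284 − 6p_{Brew} + p_{Aroma} = 0 ⇒ p_{Brew} = 142/3 + (1/6)p_{Aroma}.
The best-response slope dp_{Brew}/dp_{Aroma} = 1/6 > 0: the reaction function is upward-sloping, so the choices are strategic complements.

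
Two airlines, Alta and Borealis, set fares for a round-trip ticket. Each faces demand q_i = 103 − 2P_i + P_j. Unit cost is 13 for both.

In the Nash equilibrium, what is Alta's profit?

1800

Alta's profit: π = (P_{Alta} − 13)(103 − 2P_{Alta} + P_{Borealis}).
∂π/∂P_{Alta} = 129 − 4P_{Alta} + P_{Borealis} = 0 ⇒ P_{Alta} = 32.25 + 0.25P_{Borealis}.
The game is symmetric, so in equilibrium P_{Borealis} = P_{Alta}: the reaction function gives 0.75P_{Alta} = 32.25, hence P_{Alta} = 43.
q_{Alta} = 103 − 2·43 + 43 = 60.
Profit = (43 − 13)·60 = 1800.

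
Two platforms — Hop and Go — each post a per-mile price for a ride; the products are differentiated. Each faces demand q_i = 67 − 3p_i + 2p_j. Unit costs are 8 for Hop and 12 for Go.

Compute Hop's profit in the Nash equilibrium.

720.75

Hop's profit: π = (p_{Hop} − 8)(67 − 3p_{Hop} + 2p_{Go}).
∂π/∂p_{Hop} = 91 − 6p_{Hop} + 2p_{Go} = 0 ⇒ p_{Hop} = 91/6 + (1/3)p_{Go}.
Similarly p_{Go} = 103/6 + (1/3)p_{Hop}.
Plugging p_{Go} into Hop's best response: p_{Hop} = 91/6 + (1/3)(103/6 + (1/3)p_{Hop}) ⇒ (8/9)p_{Hop} = 188/9, so p_{Hop} = 23.5.
Then p_{Go} = 103/6 + (1/3)·23.5 = 25.
q_{Hop} = 67 − 3·23.5 + 2·25 = 46.5.
Profit = (23.5 − 8)·46.5 = 720.75.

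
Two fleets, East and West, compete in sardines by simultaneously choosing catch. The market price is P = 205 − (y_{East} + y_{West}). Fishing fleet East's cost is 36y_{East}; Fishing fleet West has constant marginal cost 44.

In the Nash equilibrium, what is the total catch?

110

Fishing fleet East's profit: π = y_{East}(205 − (y_{East} + y_{West})) − 36y_{East}.
∂π/∂y_{East} = 169 − 2y_{East} − y_{West} = 0, so y_{East} = 84.5 − 0.5y_{West}.
By the same steps for West: y_{West} = 80.5 − 0.5y_{East}.
Solving the two reaction functions simultaneously: (1 − (−0.5)(−0.5))y_{East} = 84.5 − 0.5·80.5, so 0.75y_{East} = 44.25 and y_{East} = 59.
Then y_{West} = 80.5 − 0.5·59 = 51.
Total catch: 59 + 51 = 110.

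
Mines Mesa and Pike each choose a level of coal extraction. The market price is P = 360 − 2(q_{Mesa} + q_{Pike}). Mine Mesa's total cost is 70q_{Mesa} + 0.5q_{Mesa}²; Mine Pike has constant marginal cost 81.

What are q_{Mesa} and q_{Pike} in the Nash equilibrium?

37.625, 50.9375

Mine Mesa's profit: π = q_{Mesa}(360 − 2(q_{Mesa} + q_{Pike})) − 70q_{Mesa} − 0.5q_{Mesa}².
∂π/∂q_{Mesa} = 290 − 5q_{Mesa} − 2q_{Pike} = 0, so q_{Mesa} = 58 − 0.4q_{Pike}.
For Pike: ∂π/∂q_{Pike} = 279 − 4q_{Pike} − 2q_{Mesa} = 0 ⇒ q_{Pike} = 69.75 − 0.5q_{Mesa}.
Solving the two reaction functions simultaneously: (1 − (−0.4)(−0.5))q_{Mesa} = 58 − 0.4·69.75, so 0.8q_{Mesa} = 30.1 and q_{Mesa} = 37.625.
Then q_{Pike} = 69.75 − 0.5·37.625 = 50.9375.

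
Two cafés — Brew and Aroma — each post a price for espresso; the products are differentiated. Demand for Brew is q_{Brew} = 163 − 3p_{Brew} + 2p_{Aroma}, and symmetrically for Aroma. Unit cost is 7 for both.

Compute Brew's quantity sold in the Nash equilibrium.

Brew's profit: π = (p_{Brew} − 7)(163 − 3p_{Brew} + 2p_{Aroma}).
∂π/∂p_{Brew} = 184 − 6p_{Brew} + 2p_{Aroma} = 0 ⇒ p_{Brew} = 92/3 + (1/3)p_{Aroma}.
The game is symmetric, so in equilibrium p_{Aroma} = p_{Brew}: the reaction function gives (2/3)p_{Brew} = 92/3, hence p_{Brew} = 46.
q_{Brew} = 163 − 3·46 + 2·46 = 117.

117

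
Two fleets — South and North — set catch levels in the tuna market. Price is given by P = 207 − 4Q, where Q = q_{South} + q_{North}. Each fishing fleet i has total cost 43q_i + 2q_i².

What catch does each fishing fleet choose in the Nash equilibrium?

Fishing fleet South's profit: π = q_{South}(207 − 4(q_{South} + q_{North})) − 43q_{South} − 2q_{South}².
∂π/∂q_{South} = 164 − 12q_{South} − 4q_{North} = 0, so q_{South} = 41/3 − (1/3)q_{North}.
By symmetry q_{North} = q_{South}; substituting into the reaction function, (4/3)q_{South} = 41/3 and q_{South} = 10.25.

10.25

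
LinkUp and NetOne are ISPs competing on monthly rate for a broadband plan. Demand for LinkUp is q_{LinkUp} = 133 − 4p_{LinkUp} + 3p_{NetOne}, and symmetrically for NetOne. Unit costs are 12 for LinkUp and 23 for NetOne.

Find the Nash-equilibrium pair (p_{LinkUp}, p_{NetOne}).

38.6, 42.6

LinkUp's profit: π = (p_{LinkUp} − 12)(133 − 4p_{LinkUp} + 3p_{NetOne}).
∂π/∂p_{LinkUp} = 181 − 8p_{LinkUp} + 3p_{NetOne} = 0 ⇒ p_{LinkUp} = 22.625 + 0.375p_{NetOne}.
Similarly p_{NetOne} = 28.125 + 0.375p_{LinkUp}.
Solving the two reaction functions simultaneously: (1 − (0.375)(0.375))p_{LinkUp} = 22.625 + 0.375·28.125, so (55/64)p_{LinkUp} = 2123/64 and p_{LinkUp} = 38.6.
Then p_{NetOne} = 28.125 + 0.375·38.6 = 42.6.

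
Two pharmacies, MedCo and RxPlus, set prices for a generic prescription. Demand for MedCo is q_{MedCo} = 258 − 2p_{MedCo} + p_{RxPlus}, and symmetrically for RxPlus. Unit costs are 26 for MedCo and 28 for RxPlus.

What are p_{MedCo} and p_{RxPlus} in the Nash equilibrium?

MedCo's profit: π = (p_{MedCo} − 26)(258 − 2p_{MedCo} + p_{RxPlus}).
∂π/∂p_{MedCo} = 310 − 4p_{MedCo} + p_{RxPlus} = 0 ⇒ p_{MedCo} = 77.5 + 0.25p_{RxPlus}.
Similarly p_{RxPlus} = 78.5 + 0.25p_{MedCo}.
Plugging p_{RxPlus} into MedCo's best response: p_{MedCo} = 77.5 + 0.25(78.5 + 0.25p_{MedCo}) ⇒ 0.9375p_{MedCo} = 97.125, so p_{MedCo} = 103.6.
Then p_{RxPlus} = 78.5 + 0.25·103.6 = 104.4.

103.6, 104.4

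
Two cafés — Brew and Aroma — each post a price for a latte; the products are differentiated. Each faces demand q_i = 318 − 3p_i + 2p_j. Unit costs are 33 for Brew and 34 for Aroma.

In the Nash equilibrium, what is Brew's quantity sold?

214.3125

Brew's profit: π = (p_{Brew} − 33)(318 − 3p_{Brew} + 2p_{Aroma}).
∂π/∂p_{Brew} = 417 − 6p_{Brew} + 2p_{Aroma} = 0 ⇒ p_{Brew} = 69.5 + (1/3)p_{Aroma}.
Similarly p_{Aroma} = 70 + (1/3)p_{Brew}.
Substituting the second reaction function into the first: p_{Brew} = 69.5 + (1/3)(70 + (1/3)p_{Brew}), which gives (8/9)p_{Brew} = 557/6 ⇒ p_{Brew} = 104.4375.
Then p_{Aroma} = 70 + (1/3)·104.4375 = 104.8125.
q_{Brew} = 318 − 3·104.4375 + 2·104.8125 = 214.3125.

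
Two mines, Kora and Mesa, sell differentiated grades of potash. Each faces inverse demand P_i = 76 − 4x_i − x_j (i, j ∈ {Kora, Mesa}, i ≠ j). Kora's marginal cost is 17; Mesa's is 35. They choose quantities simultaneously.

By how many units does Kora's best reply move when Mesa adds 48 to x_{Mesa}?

-6

Mine Kora's profit: π = x_{Kora}(76 − 4x_{Kora} − x_{Mesa}) − 17x_{Kora}.
∂π/∂x_{Kora} = 59 − 8x_{Kora} − x_{Mesa} = 0 ⇒ x_{Kora} = 7.375 − 0.125x_{Mesa}.
The reaction-function slope is −0.125, so a 48-unit rise in x_{Mesa} moves x_{Kora} by −0.125 × 48 = −6. Kora's best response falls — the actions are strategic substitutes.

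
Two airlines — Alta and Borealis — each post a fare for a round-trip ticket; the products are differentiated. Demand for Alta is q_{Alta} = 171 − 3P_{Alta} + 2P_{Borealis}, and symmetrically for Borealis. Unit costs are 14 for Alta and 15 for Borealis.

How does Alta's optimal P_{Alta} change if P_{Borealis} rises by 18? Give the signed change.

Alta's profit: π = (P_{Alta} − 14)(171 − 3P_{Alta} + 2P_{Borealis}).
∂π/∂P_{Alta} = 213 − 6P_{Alta} + 2P_{Borealis} = 0 ⇒ P_{Alta} = 35.5 + (1/3)P_{Borealis}.
The reaction-function slope is 1/3, so an 18-unit rise in P_{Borealis} moves P_{Alta} by 1/3 × 18 = 6. Alta's best response rises — the actions are strategic complements.

6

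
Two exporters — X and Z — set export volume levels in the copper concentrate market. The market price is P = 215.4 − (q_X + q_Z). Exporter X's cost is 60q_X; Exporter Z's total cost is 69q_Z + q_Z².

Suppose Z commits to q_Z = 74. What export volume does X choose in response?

40.7

Exporter X's profit: π = q_X(215.4 − (q_X + q_Z)) − 60q_X.
∂π/∂q_X = 155.4 − 2q_X − q_Z = 0, so q_X = 77.7 − 0.5q_Z.
At q_Z = 74: q_X = 77.7 − 0.5·74 = 40.7.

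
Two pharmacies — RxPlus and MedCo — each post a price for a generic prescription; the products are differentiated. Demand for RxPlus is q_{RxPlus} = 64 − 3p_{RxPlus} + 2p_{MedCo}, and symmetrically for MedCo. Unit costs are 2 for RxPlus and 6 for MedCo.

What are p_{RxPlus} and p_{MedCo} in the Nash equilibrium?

RxPlus's profit: π = (p_{RxPlus} − 2)(64 − 3p_{RxPlus} + 2p_{MedCo}).
∂π/∂p_{RxPlus} = 70 − 6p_{RxPlus} + 2p_{MedCo} = 0 ⇒ p_{RxPlus} = 35/3 + (1/3)p_{MedCo}.
Similarly p_{MedCo} = 41/3 + (1/3)p_{RxPlus}.
Solving the two reaction functions simultaneously: (1 − (1/3)(1/3))p_{RxPlus} = 35/3 + (1/3)·(41/3), so (8/9)p_{RxPlus} = 146/9 and p_{RxPlus} = 18.25.
Then p_{MedCo} = 41/3 + (1/3)·18.25 = 19.75.

18.25, 19.75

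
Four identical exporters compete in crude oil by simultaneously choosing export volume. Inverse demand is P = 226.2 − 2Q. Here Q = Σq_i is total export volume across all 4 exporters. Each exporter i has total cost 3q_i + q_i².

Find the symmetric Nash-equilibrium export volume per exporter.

A representative exporter's profit is π_i = q_i(226.2 − 2Q) − 3q_i − q_i², with Q = q_i + Σ_{j≠i} q_j.
First-order condition: 223.2 − 6q_i − 2Σ_{j≠i} q_j = 0.
In a symmetric equilibrium every exporter chooses the same q, so Σ_{j≠i} q_j = 3q. The condition becomes 223.2 − 12q = 0, giving q = 223.2/12 = 18.6.

18.6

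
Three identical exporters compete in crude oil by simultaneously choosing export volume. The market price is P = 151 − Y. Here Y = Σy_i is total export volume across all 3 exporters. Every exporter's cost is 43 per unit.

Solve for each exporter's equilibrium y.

27

A representative exporter's profit is π_i = y_i(151 − Y) − 43y_i, with Y = y_i + Σ_{j≠i} y_j.
First-order condition: 108 − 2y_i − Σ_{j≠i} y_j = 0.
In a symmetric equilibrium every exporter chooses the same y, so Σ_{j≠i} y_j = 2y. The condition becomes 108 − 4y = 0, giving y = 108/4 = 27.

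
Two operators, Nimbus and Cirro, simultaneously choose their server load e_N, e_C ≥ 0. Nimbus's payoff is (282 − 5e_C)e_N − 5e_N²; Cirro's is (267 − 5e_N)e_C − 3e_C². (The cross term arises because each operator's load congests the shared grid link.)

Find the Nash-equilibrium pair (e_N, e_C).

10.2, 36

Expanding Nimbus's payoff: 282e_N − 5e_Ce_N − 5e_N².
∂π/∂e_N = 282 − 5e_C − 10e_N = 0, so e_N = 28.2 − 0.5e_C.
Likewise for Cirro: e_C = 44.5 − (5/6)e_N.
Substituting the second reaction function into the first: e_N = 28.2 − 0.5(44.5 − (5/6)e_N), which gives (7/12)e_N = 5.95 ⇒ e_N = 10.2.
Then e_C = 44.5 − (5/6)·10.2 = 36.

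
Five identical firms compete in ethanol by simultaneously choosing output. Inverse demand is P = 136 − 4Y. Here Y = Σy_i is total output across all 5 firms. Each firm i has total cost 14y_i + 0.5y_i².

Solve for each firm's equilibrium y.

A representative firm's profit is π_i = y_i(136 − 4Y) − 14y_i − 0.5y_i², with Y = y_i + Σ_{j≠i} y_j.
First-order condition: 122 − 9y_i − 4Σ_{j≠i} y_j = 0.
Imposing symmetry (y_j = y for all j) turns Σ_{j≠i} y_j into 4y, so 122 = 25y and y = 4.88.

4.88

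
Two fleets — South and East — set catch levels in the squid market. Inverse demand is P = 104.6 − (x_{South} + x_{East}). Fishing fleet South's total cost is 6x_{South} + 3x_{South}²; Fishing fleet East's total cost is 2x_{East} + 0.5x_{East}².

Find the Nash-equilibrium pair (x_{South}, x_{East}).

8.4, 31.4

Fishing fleet South's profit: π = x_{South}(104.6 − (x_{South} + x_{East})) − 6x_{South} − 3x_{South}².
∂π/∂x_{South} = 98.6 − 8x_{South} − x_{East} = 0, so x_{South} = 12.325 − 0.125x_{East}.
For East: ∂π/∂x_{East} = 102.6 − 3x_{East} − x_{South} = 0 ⇒ x_{East} = 34.2 − (1/3)x_{South}.
Plugging x_{East} into South's best response: x_{South} = 12.325 − 0.125(34.2 − (1/3)x_{South}) ⇒ (23/24)x_{South} = 8.05, so x_{South} = 8.4.
Then x_{East} = 34.2 − (1/3)·8.4 = 31.4.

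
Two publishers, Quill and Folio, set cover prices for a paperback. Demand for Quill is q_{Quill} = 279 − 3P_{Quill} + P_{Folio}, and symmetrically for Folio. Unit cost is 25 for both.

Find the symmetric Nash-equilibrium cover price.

Quill's profit: π = (P_{Quill} − 25)(279 − 3P_{Quill} + P_{Folio}).
∂π/∂P_{Quill} = 354 − 6P_{Quill} + P_{Folio} = 0 ⇒ P_{Quill} = 59 + (1/6)P_{Folio}.
The game is symmetric, so in equilibrium P_{Folio} = P_{Quill}: the reaction function gives (5/6)P_{Quill} = 59, hence P_{Quill} = 70.8.

70.8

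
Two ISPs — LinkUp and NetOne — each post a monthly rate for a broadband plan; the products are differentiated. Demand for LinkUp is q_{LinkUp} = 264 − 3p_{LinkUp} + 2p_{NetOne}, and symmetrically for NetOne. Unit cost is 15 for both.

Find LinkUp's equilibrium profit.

LinkUp's profit: π = (p_{LinkUp} − 15)(264 − 3p_{LinkUp} + 2p_{NetOne}).
∂π/∂p_{LinkUp} = 309 − 6p_{LinkUp} + 2p_{NetOne} = 0 ⇒ p_{LinkUp} = 51.5 + (1/3)p_{NetOne}.
The game is symmetric, so in equilibrium p_{NetOne} = p_{LinkUp}: the reaction function gives (2/3)p_{LinkUp} = 51.5, hence p_{LinkUp} = 77.25.
q_{LinkUp} = 264 − 3·77.25 + 2·77.25 = 186.75.
Profit = (77.25 − 15)·186.75 = 11625.1875.

11625.1875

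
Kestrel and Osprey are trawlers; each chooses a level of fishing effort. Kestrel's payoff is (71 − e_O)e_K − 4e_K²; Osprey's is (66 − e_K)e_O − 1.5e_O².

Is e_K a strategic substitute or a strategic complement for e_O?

strategic substitutes

Expanding Kestrel's payoff: 71e_K − e_Oe_K − 4e_K².
∂π/∂e_K = 71 − e_O − 8e_K = 0, so e_K = 8.875 − 0.125e_O.
The best-response slope de_K/de_O = −0.125 < 0: the reaction function is downward-sloping, so the choices are strategic substitutes.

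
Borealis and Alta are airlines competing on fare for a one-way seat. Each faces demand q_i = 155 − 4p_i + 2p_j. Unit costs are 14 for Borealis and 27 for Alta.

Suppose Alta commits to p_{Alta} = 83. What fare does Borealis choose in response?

47.125

Borealis's profit: π = (p_{Borealis} − 14)(155 − 4p_{Borealis} + 2p_{Alta}).
∂π/∂p_{Borealis} = 211 − 8p_{Borealis} + 2p_{Alta} = 0 ⇒ p_{Borealis} = 26.375 + 0.25p_{Alta}.
At p_{Alta} = 83: p_{Borealis} = 26.375 + 0.25·83 = 47.125.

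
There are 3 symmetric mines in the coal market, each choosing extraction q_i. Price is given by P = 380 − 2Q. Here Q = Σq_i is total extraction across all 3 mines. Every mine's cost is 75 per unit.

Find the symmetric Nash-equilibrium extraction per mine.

38.125

A representative mine's profit is π_i = q_i(380 − 2Q) − 75q_i, with Q = q_i + Σ_{j≠i} q_j.
First-order condition: 305 − 4q_i − 2Σ_{j≠i} q_j = 0.
Imposing symmetry (q_j = q for all j) turns Σ_{j≠i} q_j into 2q, so 305 = 8q and q = 38.125.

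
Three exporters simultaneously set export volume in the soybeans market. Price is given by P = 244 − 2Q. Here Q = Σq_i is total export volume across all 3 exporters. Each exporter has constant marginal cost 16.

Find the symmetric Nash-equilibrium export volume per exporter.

28.5

A representative exporter's profit is π_i = q_i(244 − 2Q) − 16q_i, with Q = q_i + Σ_{j≠i} q_j.
First-order condition: 228 − 4q_i − 2Σ_{j≠i} q_j = 0.
In a symmetric equilibrium every exporter chooses the same q, so Σ_{j≠i} q_j = 2q. The condition becomes 228 − 8q = 0, giving q = 228/8 = 28.5.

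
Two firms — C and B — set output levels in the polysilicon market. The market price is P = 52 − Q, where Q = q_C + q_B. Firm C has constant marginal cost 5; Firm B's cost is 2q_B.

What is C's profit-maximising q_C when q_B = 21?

Firm C's profit: π = q_C(52 − (q_C + q_B)) − 5q_C.
∂π/∂q_C = 47 − 2q_C − q_B = 0, so q_C = 23.5 − 0.5q_B.
At q_B = 21: q_C = 23.5 − 0.5·21 = 13.

13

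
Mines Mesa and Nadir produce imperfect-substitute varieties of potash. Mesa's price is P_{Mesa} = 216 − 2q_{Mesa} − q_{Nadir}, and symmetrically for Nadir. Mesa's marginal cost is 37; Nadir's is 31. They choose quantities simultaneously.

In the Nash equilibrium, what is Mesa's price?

Mine Mesa's profit: π = q_{Mesa}(216 − 2q_{Mesa} − q_{Nadir}) − 37q_{Mesa}.
∂π/∂q_{Mesa} = 179 − 4q_{Mesa} − q_{Nadir} = 0 ⇒ q_{Mesa} = 44.75 − 0.25q_{Nadir}.
Similarly q_{Nadir} = 46.25 − 0.25q_{Mesa}.
Plugging q_{Nadir} into Mesa's best response: q_{Mesa} = 44.75 − 0.25(46.25 − 0.25q_{Mesa}) ⇒ 0.9375q_{Mesa} = 33.1875, so q_{Mesa} = 35.4.
Then q_{Nadir} = 46.25 − 0.25·35.4 = 37.4.
P_{Mesa} = 216 − 2·35.4 − 37.4 = 107.8.

107.8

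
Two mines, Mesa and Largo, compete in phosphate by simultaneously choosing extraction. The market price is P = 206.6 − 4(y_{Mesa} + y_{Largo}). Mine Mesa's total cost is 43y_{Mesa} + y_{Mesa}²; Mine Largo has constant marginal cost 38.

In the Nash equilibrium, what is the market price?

Mine Mesa's profit: π = y_{Mesa}(206.6 − 4(y_{Mesa} + y_{Largo})) − 43y_{Mesa} − y_{Mesa}².
∂π/∂y_{Mesa} = 163.6 − 10y_{Mesa} − 4y_{Largo} = 0, so y_{Mesa} = 16.36 − 0.4y_{Largo}.
For Largo: ∂π/∂y_{Largo} = 168.6 − 8y_{Largo} − 4y_{Mesa} = 0 ⇒ y_{Largo} = 21.075 − 0.5y_{Mesa}.
Solving the two reaction functions simultaneously: (1 − (−0.4)(−0.5))y_{Mesa} = 16.36 − 0.4·21.075, so 0.8y_{Mesa} = 7.93 and y_{Mesa} = 9.9125.
Then y_{Largo} = 21.075 − 0.5·9.9125 = 2579/160.
Equilibrium price: P = 206.6 − 4·(833/32) = 102.475.

102.475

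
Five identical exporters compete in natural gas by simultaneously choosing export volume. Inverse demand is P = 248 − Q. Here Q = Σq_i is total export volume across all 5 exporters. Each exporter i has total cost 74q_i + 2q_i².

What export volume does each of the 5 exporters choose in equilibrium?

17.4

A representative exporter's profit is π_i = q_i(248 − Q) − 74q_i − 2q_i², with Q = q_i + Σ_{j≠i} q_j.
First-order condition: 174 − 6q_i − Σ_{j≠i} q_j = 0.
Imposing symmetry (q_j = q for all j) turns Σ_{j≠i} q_j into 4q, so 174 = 10q and q = 17.4.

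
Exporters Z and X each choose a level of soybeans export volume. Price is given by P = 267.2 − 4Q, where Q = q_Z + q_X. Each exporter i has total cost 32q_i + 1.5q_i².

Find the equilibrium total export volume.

Exporter Z's profit: π = q_Z(267.2 − 4(q_Z + q_X)) − 32q_Z − 1.5q_Z².
∂π/∂q_Z = 235.2 − 11q_Z − 4q_X = 0, so q_Z = 1176/55 − (4/11)q_X.
Setting q_Z = q_X in the reaction function: q_Z = 1176/55 − (4/11)q_Z, so q_Z = (1176/55) / (15/11) = 15.68.
Total export volume: 15.68 + 15.68 = 31.36.

31.36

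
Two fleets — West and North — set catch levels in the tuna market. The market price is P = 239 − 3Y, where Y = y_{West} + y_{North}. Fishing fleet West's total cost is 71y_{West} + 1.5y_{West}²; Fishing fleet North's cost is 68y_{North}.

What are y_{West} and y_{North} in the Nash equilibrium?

Fishing fleet West's profit: π = y_{West}(239 − 3(y_{West} + y_{North})) − 71y_{West} − 1.5y_{West}².
∂π/∂y_{West} = 168 − 9y_{West} − 3y_{North} = 0, so y_{West} = 56/3 − (1/3)y_{North}.
For North: ∂π/∂y_{North} = 171 − 6y_{North} − 3y_{West} = 0 ⇒ y_{North} = 28.5 − 0.5y_{West}.
Solving the two reaction functions simultaneously: (1 − (−1/3)(−0.5))y_{West} = 56/3 − (1/3)·28.5, so (5/6)y_{West} = 55/6 and y_{West} = 11.
Then y_{North} = 28.5 − 0.5·11 = 23.

11, 23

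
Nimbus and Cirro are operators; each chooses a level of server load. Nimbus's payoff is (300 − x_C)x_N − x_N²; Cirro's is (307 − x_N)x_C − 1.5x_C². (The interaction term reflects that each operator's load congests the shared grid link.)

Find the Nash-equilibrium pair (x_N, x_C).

118.6, 62.8

Expanding Nimbus's payoff: 300x_N − x_Cx_N − x_N².
∂π/∂x_N = 300 − x_C − 2x_N = 0, so x_N = 150 − 0.5x_C.
Likewise for Cirro: x_C = 307/3 − (1/3)x_N.
Solving the two reaction functions simultaneously: (1 − (−0.5)(−1/3))x_N = 150 − 0.5·(307/3), so (5/6)x_N = 593/6 and x_N = 118.6.
Then x_C = 307/3 − (1/3)·118.6 = 62.8.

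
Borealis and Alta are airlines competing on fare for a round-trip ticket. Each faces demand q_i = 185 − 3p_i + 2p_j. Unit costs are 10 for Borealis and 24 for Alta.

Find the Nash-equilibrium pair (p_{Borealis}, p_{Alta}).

56.375, 61.625

Borealis's profit: π = (p_{Borealis} − 10)(185 − 3p_{Borealis} + 2p_{Alta}).
∂π/∂p_{Borealis} = 215 − 6p_{Borealis} + 2p_{Alta} = 0 ⇒ p_{Borealis} = 215/6 + (1/3)p_{Alta}.
Similarly p_{Alta} = 257/6 + (1/3)p_{Borealis}.
Plugging p_{Alta} into Borealis's best response: p_{Borealis} = 215/6 + (1/3)(257/6 + (1/3)p_{Borealis}) ⇒ (8/9)p_{Borealis} = 451/9, so p_{Borealis} = 56.375.
Then p_{Alta} = 257/6 + (1/3)·56.375 = 61.625.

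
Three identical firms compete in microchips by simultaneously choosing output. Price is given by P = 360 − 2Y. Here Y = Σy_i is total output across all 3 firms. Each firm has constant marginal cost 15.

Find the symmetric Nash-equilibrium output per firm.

A representative firm's profit is π_i = y_i(360 − 2Y) − 15y_i, with Y = y_i + Σ_{j≠i} y_j.
First-order condition: 345 − 4y_i − 2Σ_{j≠i} y_j = 0.
Imposing symmetry (y_j = y for all j) turns Σ_{j≠i} y_j into 2y, so 345 = 8y and y = 43.125.

43.125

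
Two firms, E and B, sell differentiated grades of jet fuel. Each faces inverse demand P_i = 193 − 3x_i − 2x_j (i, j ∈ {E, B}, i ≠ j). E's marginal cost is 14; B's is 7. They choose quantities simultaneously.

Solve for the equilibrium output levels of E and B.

Firm E's profit: π = x_E(193 − 3x_E − 2x_B) − 14x_E.
∂π/∂x_E = 179 − 6x_E − 2x_B = 0 ⇒ x_E = 179/6 − (1/3)x_B.
Similarly x_B = 31 − (1/3)x_E.
Substituting the second reaction function into the first: x_E = 179/6 − (1/3)(31 − (1/3)x_E), which gives (8/9)x_E = 19.5 ⇒ x_E = 21.9375.
Then x_B = 31 − (1/3)·21.9375 = 23.6875.

21.9375, 23.6875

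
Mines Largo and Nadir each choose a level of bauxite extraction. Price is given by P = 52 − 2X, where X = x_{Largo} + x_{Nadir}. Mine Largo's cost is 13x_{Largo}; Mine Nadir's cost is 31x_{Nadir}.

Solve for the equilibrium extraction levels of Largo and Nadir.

9.5, 0.5

Mine Largo's profit: π = x_{Largo}(52 − 2(x_{Largo} + x_{Nadir})) − 13x_{Largo}.
∂π/∂x_{Largo} = 39 − 4x_{Largo} − 2x_{Nadir} = 0, so x_{Largo} = 9.75 − 0.5x_{Nadir}.
By the same steps for Nadir: x_{Nadir} = 5.25 − 0.5x_{Largo}.
Plugging x_{Nadir} into Largo's best response: x_{Largo} = 9.75 − 0.5(5.25 − 0.5x_{Largo}) ⇒ 0.75x_{Largo} = 7.125, so x_{Largo} = 9.5.
Then x_{Nadir} = 5.25 − 0.5·9.5 = 0.5.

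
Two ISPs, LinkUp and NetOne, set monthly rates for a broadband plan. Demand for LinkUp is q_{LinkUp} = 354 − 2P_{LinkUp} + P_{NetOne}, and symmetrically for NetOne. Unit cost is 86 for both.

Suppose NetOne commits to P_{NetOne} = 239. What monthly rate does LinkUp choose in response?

191.25

LinkUp's profit: π = (P_{LinkUp} − 86)(354 − 2P_{LinkUp} + P_{NetOne}).
∂π/∂P_{LinkUp} = 526 − 4P_{LinkUp} + P_{NetOne} = 0 ⇒ P_{LinkUp} = 131.5 + 0.25P_{NetOne}.
At P_{NetOne} = 239: P_{LinkUp} = 131.5 + 0.25·239 = 191.25.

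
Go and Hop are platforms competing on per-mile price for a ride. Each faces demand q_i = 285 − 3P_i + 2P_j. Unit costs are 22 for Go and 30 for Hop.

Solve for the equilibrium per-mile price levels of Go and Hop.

89.25, 92.25

Go's profit: π = (P_{Go} − 22)(285 − 3P_{Go} + 2P_{Hop}).
∂π/∂P_{Go} = 351 − 6P_{Go} + 2P_{Hop} = 0 ⇒ P_{Go} = 58.5 + (1/3)P_{Hop}.
Similarly P_{Hop} = 62.5 + (1/3)P_{Go}.
Substituting the second reaction function into the first: P_{Go} = 58.5 + (1/3)(62.5 + (1/3)P_{Go}), which gives (8/9)P_{Go} = 238/3 ⇒ P_{Go} = 89.25.
Then P_{Hop} = 62.5 + (1/3)·89.25 = 92.25.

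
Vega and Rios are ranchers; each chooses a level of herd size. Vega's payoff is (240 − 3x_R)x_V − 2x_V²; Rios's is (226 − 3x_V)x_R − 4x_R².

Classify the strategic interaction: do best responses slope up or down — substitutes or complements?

strategic substitutes

Expanding Vega's payoff: 240x_V − 3x_Rx_V − 2x_V².
∂π/∂x_V = 240 − 3x_R − 4x_V = 0, so x_V = 60 − 0.75x_R.
The best-response slope dx_V/dx_R = −0.75 < 0: the reaction function is downward-sloping, so the choices are strategic substitutes.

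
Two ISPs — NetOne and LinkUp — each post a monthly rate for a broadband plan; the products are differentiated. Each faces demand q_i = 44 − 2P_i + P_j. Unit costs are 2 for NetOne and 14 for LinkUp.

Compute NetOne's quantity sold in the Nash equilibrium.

NetOne's profit: π = (P_{NetOne} − 2)(44 − 2P_{NetOne} + P_{LinkUp}).
∂π/∂P_{NetOne} = 48 − 4P_{NetOne} + P_{LinkUp} = 0 ⇒ P_{NetOne} = 12 + 0.25P_{LinkUp}.
Similarly P_{LinkUp} = 18 + 0.25P_{NetOne}.
Plugging P_{LinkUp} into NetOne's best response: P_{NetOne} = 12 + 0.25(18 + 0.25P_{NetOne}) ⇒ 0.9375P_{NetOne} = 16.5, so P_{NetOne} = 17.6.
Then P_{LinkUp} = 18 + 0.25·17.6 = 22.4.
q_{NetOne} = 44 − 2·17.6 + 22.4 = 31.2.

31.2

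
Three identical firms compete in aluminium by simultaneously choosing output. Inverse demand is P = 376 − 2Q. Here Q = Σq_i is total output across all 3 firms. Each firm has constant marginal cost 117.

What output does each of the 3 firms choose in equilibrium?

A representative firm's profit is π_i = q_i(376 − 2Q) − 117q_i, with Q = q_i + Σ_{j≠i} q_j.
First-order condition: 259 − 4q_i − 2Σ_{j≠i} q_j = 0.
Imposing symmetry (q_j = q for all j) turns Σ_{j≠i} q_j into 2q, so 259 = 8q and q = 32.375.

32.375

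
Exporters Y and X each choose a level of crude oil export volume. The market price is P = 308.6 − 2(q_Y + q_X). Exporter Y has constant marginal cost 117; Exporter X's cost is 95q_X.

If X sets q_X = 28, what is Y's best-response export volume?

Exporter Y's profit: π = q_Y(308.6 − 2(q_Y + q_X)) − 117q_Y.
∂π/∂q_Y = 191.6 − 4q_Y − 2q_X = 0, so q_Y = 47.9 − 0.5q_X.
At q_X = 28: q_Y = 47.9 − 0.5·28 = 33.9.

33.9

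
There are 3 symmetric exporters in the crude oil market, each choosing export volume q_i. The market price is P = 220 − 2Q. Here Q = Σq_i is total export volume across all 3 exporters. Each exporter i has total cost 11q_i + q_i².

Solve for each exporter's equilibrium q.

20.9

A representative exporter's profit is π_i = q_i(220 − 2Q) − 11q_i − q_i², with Q = q_i + Σ_{j≠i} q_j.
First-order condition: 209 − 6q_i − 2Σ_{j≠i} q_j = 0.
Imposing symmetry (q_j = q for all j) turns Σ_{j≠i} q_j into 2q, so 209 = 10q and q = 20.9.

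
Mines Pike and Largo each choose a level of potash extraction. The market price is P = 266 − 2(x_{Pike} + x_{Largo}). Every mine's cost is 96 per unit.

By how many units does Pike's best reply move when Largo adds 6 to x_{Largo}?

-3

Mine Pike's profit: π = x_{Pike}(266 − 2(x_{Pike} + x_{Largo})) − 96x_{Pike}.
∂π/∂x_{Pike} = 170 − 4x_{Pike} − 2x_{Largo} = 0, so x_{Pike} = 42.5 − 0.5x_{Largo}.
The reaction-function slope is −0.5, so a 6-unit rise in x_{Largo} moves x_{Pike} by −0.5 × 6 = −3. Pike's best response falls — the actions are strategic substitutes.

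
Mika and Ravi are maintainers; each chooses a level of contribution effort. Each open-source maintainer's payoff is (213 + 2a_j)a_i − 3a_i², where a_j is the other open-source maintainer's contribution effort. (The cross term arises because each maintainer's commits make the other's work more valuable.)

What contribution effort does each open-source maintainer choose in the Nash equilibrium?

53.25

Mika's payoff is (213 + 2a_R)a_M − 3a_M².
∂π/∂a_M = 213 + 2a_R − 6a_M = 0, so a_M = 35.5 + (1/3)a_R.
The game is symmetric, so in equilibrium a_R = a_M: the reaction function gives (2/3)a_M = 35.5, hence a_M = 53.25.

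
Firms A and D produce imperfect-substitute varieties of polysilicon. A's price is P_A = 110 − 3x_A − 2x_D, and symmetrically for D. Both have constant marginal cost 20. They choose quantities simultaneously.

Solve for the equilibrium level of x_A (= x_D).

11.25

Firm A's profit: π = x_A(110 − 3x_A − 2x_D) − 20x_A.
∂π/∂x_A = 90 − 6x_A − 2x_D = 0 ⇒ x_A = 15 − (1/3)x_D.
Setting x_A = x_D in the reaction function: x_A = 15 − (1/3)x_A, so x_A = 15 / (4/3) = 11.25.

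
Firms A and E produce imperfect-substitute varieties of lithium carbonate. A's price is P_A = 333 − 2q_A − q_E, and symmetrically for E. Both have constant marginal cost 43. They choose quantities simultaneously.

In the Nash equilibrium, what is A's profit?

Firm A's profit: π = q_A(333 − 2q_A − q_E) − 43q_A.
∂π/∂q_A = 290 − 4q_A − q_E = 0 ⇒ q_A = 72.5 − 0.25q_E.
By symmetry q_E = q_A; substituting into the reaction function, 1.25q_A = 72.5 and q_A = 58.
P_A = 333 − 2·58 − 58 = 159.
Profit = (159 − 43)·58 = 6728.

6728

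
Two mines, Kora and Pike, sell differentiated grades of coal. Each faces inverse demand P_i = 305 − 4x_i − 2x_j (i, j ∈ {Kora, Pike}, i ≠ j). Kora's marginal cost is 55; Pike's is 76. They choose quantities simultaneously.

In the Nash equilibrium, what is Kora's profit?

2641.96

Mine Kora's profit: π = x_{Kora}(305 − 4x_{Kora} − 2x_{Pike}) − 55x_{Kora}.
∂π/∂x_{Kora} = 250 − 8x_{Kora} − 2x_{Pike} = 0 ⇒ x_{Kora} = 31.25 − 0.25x_{Pike}.
Similarly x_{Pike} = 28.625 − 0.25x_{Kora}.
Plugging x_{Pike} into Kora's best response: x_{Kora} = 31.25 − 0.25(28.625 − 0.25x_{Kora}) ⇒ 0.9375x_{Kora} = 771/32, so x_{Kora} = 25.7.
Then x_{Pike} = 28.625 − 0.25·25.7 = 22.2.
P_{Kora} = 305 − 4·25.7 − 2·22.2 = 157.8.
Profit = (157.8 − 55)·25.7 = 2641.96.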